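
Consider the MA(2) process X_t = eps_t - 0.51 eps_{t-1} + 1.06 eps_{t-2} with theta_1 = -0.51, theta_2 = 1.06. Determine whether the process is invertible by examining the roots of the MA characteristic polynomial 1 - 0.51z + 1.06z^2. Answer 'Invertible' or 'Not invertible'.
\text{Not invertible}

The MA(q) characteristic polynomial is P(z) = 1 - 0.51z + 1.06z^2.
Invertibility requires all roots to lie outside the unit circle, i.e. |z| > 1 for every root.
Set 1 + (-0.51) z + (1.06) z^2 = 0, i.e. a z^2 + b z + c = 0 with a = 1.06, b = -0.51, c = 1.
Discriminant D = b^2 - 4ac = (-0.51)^2 - 4*(1.06)*1 = 0.2601 - (4.24) = -3.9799.
D < 0, so the roots are the complex-conjugate pair z = (-b +/- i sqrt(-D)) / (2a) = 0.2406 +/- 0.941i.
For a conjugate pair |z|^2 = z * conj(z) = (product of roots) = c/a = 1/(1.06) = 0.943396, so |z| = sqrt(0.943396) = 0.9713 for both roots.
Moduli of all roots: 0.9713, 0.9713.
All moduli strictly greater than 1? No.
Verdict: Not invertible.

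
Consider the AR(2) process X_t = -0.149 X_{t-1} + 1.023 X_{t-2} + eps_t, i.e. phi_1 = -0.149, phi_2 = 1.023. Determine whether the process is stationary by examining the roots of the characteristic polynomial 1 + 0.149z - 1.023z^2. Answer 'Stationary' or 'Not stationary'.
\text{Not stationary}

The AR(p) characteristic polynomial is P(z) = 1 + 0.149z - 1.023z^2.
Stationarity requires all roots to lie outside the unit circle, i.e. |z| > 1 for every root.
Set 1 + (0.149) z + (-1.023) z^2 = 0, i.e. a z^2 + b z + c = 0 with a = -1.023, b = 0.149, c = 1.
Discriminant D = b^2 - 4ac = (0.149)^2 - 4*(-1.023)*1 = 0.022201 - (-4.092) = 4.114201.
D >= 0, so the roots are real: z = (-b +/- sqrt(D)) / (2a) = (-0.149 +/- 2.028349) / (-2.046).
  z_1 = (-0.149 + 2.028349) / (-2.046) = -0.9185,   |z_1| = 0.9185.
  z_2 = (-0.149 - 2.028349) / (-2.046) = 1.0642,   |z_2| = 1.0642.
Moduli of all roots: 0.9185, 1.0642.
All moduli strictly greater than 1? No.
Verdict: Not stationary.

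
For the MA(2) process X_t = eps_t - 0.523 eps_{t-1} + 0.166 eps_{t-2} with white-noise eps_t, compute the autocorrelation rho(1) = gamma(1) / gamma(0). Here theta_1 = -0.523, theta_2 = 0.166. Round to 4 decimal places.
\rho(1) = -0.4687

For an MA(q) process with theta_0 = 1, the autocovariance is
  gamma(k) = sigma^2 * sum_{i=0..q-k} theta_i * theta_{i+k},
and rho(k) = gamma(k) / gamma(0). Sigma^2 cancels.
  numerator   = (1)*(-0.523) + (-0.523)*(0.166) = -0.609818.
  denominator = (1)^2 + (-0.523)^2 + (0.166)^2 = 1.301085.
  rho(1) = -0.609818 / 1.301085 = -0.4687.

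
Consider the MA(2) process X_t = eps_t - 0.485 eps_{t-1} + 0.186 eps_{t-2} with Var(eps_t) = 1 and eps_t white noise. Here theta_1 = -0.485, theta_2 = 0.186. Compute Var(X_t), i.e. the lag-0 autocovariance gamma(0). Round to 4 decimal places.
\gamma(0) = 1.2698

For an MA(q) process X_t = eps_t + sum_i theta_i eps_{t-i} with
Var(eps_t) = sigma^2, the variance is
  gamma(0) = sigma^2 * (1 + sum_i theta_i^2).
  sum_i theta_i^2 = (-0.485)^2 + (0.186)^2 = 0.235225 + 0.034596 = 0.269821.
  gamma(0) = 1 * (1 + 0.269821) = 1 * 1.269821 = 1.269821, which rounds to 1.2698.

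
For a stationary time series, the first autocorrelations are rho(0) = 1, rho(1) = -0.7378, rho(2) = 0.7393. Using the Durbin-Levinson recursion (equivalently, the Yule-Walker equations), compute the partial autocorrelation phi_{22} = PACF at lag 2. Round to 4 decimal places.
\phi_{22} = 0.4279

The PACF at lag k is phi_{kk}, the last component of the solution
to the Yule-Walker system G_k phi = r_k where
  (G_k)_{ij} = rho(|i - j|), (r_k)_i = rho(i), i,j = 1..k.
Equivalently, Durbin-Levinson gives phi_{kk} iteratively:
  phi_{11} = rho(1)
  phi_{kk} = [rho(k) - sum_{j=1..k-1} phi_{k-1,j} rho(k-j)]
            / [1 - sum_{j=1..k-1} phi_{k-1,j} rho(j)],
  phi_{k,j} = phi_{k-1,j} - phi_{kk} phi_{k-1,k-j},  j = 1..k-1.
Step k = 1:
  phi_11 = rho(1) = -0.7378.
Step k = 2:
  phi_22 = [rho(2) - phi_11 rho(1)] / [1 - phi_11 rho(1)] = [0.7393 - (-0.7378)(-0.7378)] / [1 - (-0.7378)(-0.7378)]
         = 0.19495116 / 0.45565116 = 0.4279.
Therefore phi_{22} = 0.4279.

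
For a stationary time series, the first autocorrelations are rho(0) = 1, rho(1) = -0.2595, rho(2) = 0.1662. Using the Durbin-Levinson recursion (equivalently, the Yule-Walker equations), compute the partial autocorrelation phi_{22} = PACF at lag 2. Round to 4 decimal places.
\phi_{22} = 0.1060

The PACF at lag k is phi_{kk}, the last component of the solution
to the Yule-Walker system G_k phi = r_k where
  (G_k)_{ij} = rho(|i - j|), (r_k)_i = rho(i), i,j = 1..k.
Equivalently, Durbin-Levinson gives phi_{kk} iteratively:
  phi_{11} = rho(1)
  phi_{kk} = [rho(k) - sum_{j=1..k-1} phi_{k-1,j} rho(k-j)]
            / [1 - sum_{j=1..k-1} phi_{k-1,j} rho(j)],
  phi_{k,j} = phi_{k-1,j} - phi_{kk} phi_{k-1,k-j},  j = 1..k-1.
Step k = 1:
  phi_11 = rho(1) = -0.2595.
Step k = 2:
  phi_22 = [rho(2) - phi_11 rho(1)] / [1 - phi_11 rho(1)] = [0.1662 - (-0.2595)(-0.2595)] / [1 - (-0.2595)(-0.2595)]
         = 0.09885975 / 0.93265975 = 0.106.
Therefore phi_{22} = 0.1060.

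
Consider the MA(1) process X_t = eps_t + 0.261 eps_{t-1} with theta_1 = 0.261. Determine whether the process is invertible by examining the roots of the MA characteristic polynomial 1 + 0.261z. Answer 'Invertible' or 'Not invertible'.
\text{Invertible}

The MA(q) characteristic polynomial is P(z) = 1 + 0.261z.
Invertibility requires all roots to lie outside the unit circle, i.e. |z| > 1 for every root.
This is linear in z: 1 + (0.261) z = 0  =>  z = -1/(0.261) = -3.831418,  |z| = 3.831418.
Moduli of all roots: 3.8314.
All moduli strictly greater than 1? Yes.
Verdict: Invertible.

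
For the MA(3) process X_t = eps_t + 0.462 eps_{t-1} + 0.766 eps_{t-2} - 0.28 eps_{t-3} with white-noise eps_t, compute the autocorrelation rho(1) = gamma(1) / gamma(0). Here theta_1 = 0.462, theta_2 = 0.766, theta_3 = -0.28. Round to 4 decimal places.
\rho(1) = 0.3201

For an MA(q) process with theta_0 = 1, the autocovariance is
  gamma(k) = sigma^2 * sum_{i=0..q-k} theta_i * theta_{i+k},
and rho(k) = gamma(k) / gamma(0). Sigma^2 cancels.
  numerator   = (1)*(0.462) + (0.462)*(0.766) + (0.766)*(-0.28) = 0.601412.
  denominator = (1)^2 + (0.462)^2 + (0.766)^2 + (-0.28)^2 = 1.8786.
  rho(1) = 0.601412 / 1.8786 = 0.3201.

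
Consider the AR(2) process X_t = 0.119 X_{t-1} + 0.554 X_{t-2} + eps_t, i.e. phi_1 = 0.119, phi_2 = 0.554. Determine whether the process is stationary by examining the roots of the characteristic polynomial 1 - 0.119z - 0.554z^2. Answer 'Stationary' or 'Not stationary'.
\text{Stationary}

The AR(p) characteristic polynomial is P(z) = 1 - 0.119z - 0.554z^2.
Stationarity requires all roots to lie outside the unit circle, i.e. |z| > 1 for every root.
Set 1 + (-0.119) z + (-0.554) z^2 = 0, i.e. a z^2 + b z + c = 0 with a = -0.554, b = -0.119, c = 1.
Discriminant D = b^2 - 4ac = (-0.119)^2 - 4*(-0.554)*1 = 0.014161 - (-2.216) = 2.230161.
D >= 0, so the roots are real: z = (-b +/- sqrt(D)) / (2a) = (0.119 +/- 1.493372) / (-1.108).
  z_1 = (0.119 + 1.493372) / (-1.108) = -1.4552,   |z_1| = 1.4552.
  z_2 = (0.119 - 1.493372) / (-1.108) = 1.2404,   |z_2| = 1.2404.
Moduli of all roots: 1.4552, 1.2404.
All moduli strictly greater than 1? Yes.
Verdict: Stationary.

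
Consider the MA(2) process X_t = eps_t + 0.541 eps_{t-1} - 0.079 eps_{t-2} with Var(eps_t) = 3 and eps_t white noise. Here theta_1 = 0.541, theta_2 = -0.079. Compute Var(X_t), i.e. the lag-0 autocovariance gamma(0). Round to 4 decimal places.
\gamma(0) = 3.8968

For an MA(q) process X_t = eps_t + sum_i theta_i eps_{t-i} with
Var(eps_t) = sigma^2, the variance is
  gamma(0) = sigma^2 * (1 + sum_i theta_i^2).
  sum_i theta_i^2 = (0.541)^2 + (-0.079)^2 = 0.292681 + 0.006241 = 0.298922.
  gamma(0) = 3 * (1 + 0.298922) = 3 * 1.298922 = 3.896766, which rounds to 3.8968.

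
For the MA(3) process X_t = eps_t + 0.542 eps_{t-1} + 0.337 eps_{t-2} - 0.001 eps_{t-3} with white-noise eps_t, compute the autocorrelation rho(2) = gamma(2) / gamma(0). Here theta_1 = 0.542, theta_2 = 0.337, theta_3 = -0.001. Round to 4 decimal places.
\rho(2) = 0.2391

For an MA(q) process with theta_0 = 1, the autocovariance is
  gamma(k) = sigma^2 * sum_{i=0..q-k} theta_i * theta_{i+k},
and rho(k) = gamma(k) / gamma(0). Sigma^2 cancels.
  numerator   = (1)*(0.337) + (0.542)*(-0.001) = 0.336458.
  denominator = (1)^2 + (0.542)^2 + (0.337)^2 + (-0.001)^2 = 1.407334.
  rho(2) = 0.336458 / 1.407334 = 0.2391.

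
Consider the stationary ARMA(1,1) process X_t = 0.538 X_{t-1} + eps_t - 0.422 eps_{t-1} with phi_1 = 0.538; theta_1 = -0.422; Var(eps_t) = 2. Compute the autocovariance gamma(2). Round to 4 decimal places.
\gamma(2) = 0.1358

Multiply the model equation by X_{t-k} and take expectations. With theta_0 = psi_0 = 1 and psi_j the MA(infinity) weights, this gives
  gamma(k) - sum_i phi_i gamma(k-i) = c_k,
  c_k = sigma^2 * sum_{j=k..q} theta_j psi_{j-k}   (c_k = 0 for k > q),
using gamma(-m) = gamma(m).
psi-weights needed (psi_j = theta_j + sum_i phi_i psi_{j-i}):
  psi_1 = theta_1 + phi_1 = -0.422 + (0.538) = 0.116
Right-hand sides:
  c_0 = sigma^2 (1 + theta_1 psi_1) = 2 * (1 + (-0.422)(0.116)) = 2 * 0.951048 = 1.902096
  c_1 = sigma^2 theta_1 = 2 * (-0.422) = -0.844
  c_2 = 0
Equations for k = 0 and k = 1 (AR order 1):
  gamma(0) = phi_1 gamma(1) + c_0
  gamma(1) = phi_1 gamma(0) + c_1
Substituting the second into the first: gamma(0) (1 - phi_1^2) = c_0 + phi_1 c_1, so
  gamma(0) = (c_0 + phi_1 c_1) / (1 - phi_1^2) = (1.902096 + (0.538)(-0.844)) / (1 - (0.538)^2) = 1.448024 / 0.710556 = 2.037875.
  gamma(1) = phi_1 gamma(0) + c_1 = (0.538)(2.037875) + (-0.844) = 0.252377.
For k = 2 (> q): gamma(2) = phi_1 gamma(1) = (0.538)(0.252377) = 0.135779.
Therefore gamma(2) = 0.1358 (to 4 decimal places).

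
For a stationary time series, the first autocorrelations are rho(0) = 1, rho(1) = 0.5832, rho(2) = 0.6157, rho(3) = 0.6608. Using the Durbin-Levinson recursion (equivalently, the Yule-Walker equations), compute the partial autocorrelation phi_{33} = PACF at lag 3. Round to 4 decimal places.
\phi_{33} = 0.3820

The PACF at lag k is phi_{kk}, the last component of the solution
to the Yule-Walker system G_k phi = r_k where
  (G_k)_{ij} = rho(|i - j|), (r_k)_i = rho(i), i,j = 1..k.
Equivalently, Durbin-Levinson gives phi_{kk} iteratively:
  phi_{11} = rho(1)
  phi_{kk} = [rho(k) - sum_{j=1..k-1} phi_{k-1,j} rho(k-j)]
            / [1 - sum_{j=1..k-1} phi_{k-1,j} rho(j)],
  phi_{k,j} = phi_{k-1,j} - phi_{kk} phi_{k-1,k-j},  j = 1..k-1.
Step k = 1:
  phi_11 = rho(1) = 0.5832.
Step k = 2:
  phi_22 = [rho(2) - phi_11 rho(1)] / [1 - phi_11 rho(1)] = [0.6157 - (0.5832)(0.5832)] / [1 - (0.5832)(0.5832)]
         = 0.27557776 / 0.65987776 = 0.417619.
  Update: phi_21 = phi_11 - phi_22 phi_11 = 0.5832 - (0.417619)(0.5832) = 0.339644.
Step k = 3:
  phi_33 = [rho(3) - phi_21 rho(2) - phi_22 rho(1)] / [1 - phi_21 rho(1) - phi_22 rho(2)]
    numerator   = 0.6608 - (0.339644)(0.6157) - (0.417619)(0.5832) = 0.20812533
    denominator = 1 - (0.339644)(0.5832) - (0.417619)(0.6157) = 0.54479114
  phi_33 = 0.20812533 / 0.54479114 = 0.382.
Therefore phi_{33} = 0.3820.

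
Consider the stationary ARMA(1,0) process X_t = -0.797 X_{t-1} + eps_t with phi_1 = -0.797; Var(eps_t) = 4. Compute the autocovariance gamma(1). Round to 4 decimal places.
\gamma(1) = -8.7393

Multiply the model equation by X_{t-k} and take expectations. With theta_0 = psi_0 = 1 and psi_j the MA(infinity) weights, this gives
  gamma(k) - sum_i phi_i gamma(k-i) = c_k,
  c_k = sigma^2 * sum_{j=k..q} theta_j psi_{j-k}   (c_k = 0 for k > q),
using gamma(-m) = gamma(m).
Pure AR (q = 0): c_0 = sigma^2 = 4, c_k = 0 for k >= 1.
Equations for k = 0 and k = 1 (AR order 1):
  gamma(0) = phi_1 gamma(1) + c_0
  gamma(1) = phi_1 gamma(0) + c_1
Substituting the second into the first: gamma(0) (1 - phi_1^2) = c_0 + phi_1 c_1, so
  gamma(0) = c_0 / (1 - phi_1^2) = 4 / (1 - (-0.797)^2) = 4 / 0.364791 = 10.965183.
  gamma(1) = phi_1 gamma(0) = (-0.797)(10.965183) = -8.739251.
Therefore gamma(1) = -8.7393 (to 4 decimal places).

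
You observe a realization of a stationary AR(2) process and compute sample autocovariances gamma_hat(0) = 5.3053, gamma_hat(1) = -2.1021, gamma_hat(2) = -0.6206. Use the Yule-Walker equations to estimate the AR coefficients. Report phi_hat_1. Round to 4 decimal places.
\hat\phi_{1} = -0.5250

The Yule-Walker equations for an AR(p) process read, in matrix form,
  Gamma_p phi = r_p,   with   (Gamma_p)_{ij} = gamma(|i - j|),
                       (r_p)_i = gamma(i),   i,j = 1..p.
Substitute the sample gammas (Toeplitz matrix and right-hand side of size 2):
  Gamma_p = [[5.3053, -2.1021], [-2.1021, 5.3053]]
  r_p     = [-2.1021, -0.6206]
Written out:
  5.3053 phi_1 - 2.1021 phi_2 = -2.1021
  -2.1021 phi_1 + 5.3053 phi_2 = -0.6206
Solve by Cramer's rule:
  det = gamma(0)^2 - gamma(1)^2 = (5.3053)^2 - (-2.1021)^2 = 28.14620809 - 4.41882441 = 23.72738368
  phi_hat_1 = [gamma(1) gamma(0) - gamma(1) gamma(2)] / det = [(-2.1021)(5.3053) - (-2.1021)(-0.6206)] / 23.72738368 = -12.45683439 / 23.72738368 = -0.525
  phi_hat_2 = [gamma(0) gamma(2) - gamma(1)^2] / det = [(5.3053)(-0.6206) - (-2.1021)^2] / 23.72738368 = -7.71129359 / 23.72738368 = -0.325
So phi_hat = [-0.5250, -0.3250].
Therefore phi_hat_1 = -0.5250.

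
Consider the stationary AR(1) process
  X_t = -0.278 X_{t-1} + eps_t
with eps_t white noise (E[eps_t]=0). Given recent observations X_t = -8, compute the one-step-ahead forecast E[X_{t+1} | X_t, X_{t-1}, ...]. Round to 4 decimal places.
E[X_{t+1} \mid \mathcal F_t] = 2.2240

For an AR(p) model X_t = c + sum_i phi_i X_{t-i} + eps_t, the
one-step-ahead conditional mean is
  E[X_{t+1} | X_t, ...] = c + sum_i phi_i X_{t+1-i}.
Substitute known values:
  E[X_{t+1} | ...] = (-0.278) * (-8)
                   = 2.2240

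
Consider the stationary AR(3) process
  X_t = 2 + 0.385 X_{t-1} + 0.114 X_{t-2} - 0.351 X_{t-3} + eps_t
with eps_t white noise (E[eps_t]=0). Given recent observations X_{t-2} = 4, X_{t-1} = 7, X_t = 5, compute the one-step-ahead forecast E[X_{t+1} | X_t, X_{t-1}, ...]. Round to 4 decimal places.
E[X_{t+1} \mid \mathcal F_t] = 3.3190

For an AR(p) model X_t = c + sum_i phi_i X_{t-i} + eps_t, the
one-step-ahead conditional mean is
  E[X_{t+1} | X_t, ...] = c + sum_i phi_i X_{t+1-i}.
Substitute known values:
  E[X_{t+1} | ...] = 2 + (0.385) * (5) + (0.114) * (7) + (-0.351) * (4)
                   = 3.3190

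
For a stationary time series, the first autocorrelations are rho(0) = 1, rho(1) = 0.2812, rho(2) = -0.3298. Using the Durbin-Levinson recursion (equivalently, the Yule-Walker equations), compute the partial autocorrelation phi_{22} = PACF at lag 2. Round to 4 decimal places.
\phi_{22} = -0.4440

The PACF at lag k is phi_{kk}, the last component of the solution
to the Yule-Walker system G_k phi = r_k where
  (G_k)_{ij} = rho(|i - j|), (r_k)_i = rho(i), i,j = 1..k.
Equivalently, Durbin-Levinson gives phi_{kk} iteratively:
  phi_{11} = rho(1)
  phi_{kk} = [rho(k) - sum_{j=1..k-1} phi_{k-1,j} rho(k-j)]
            / [1 - sum_{j=1..k-1} phi_{k-1,j} rho(j)],
  phi_{k,j} = phi_{k-1,j} - phi_{kk} phi_{k-1,k-j},  j = 1..k-1.
Step k = 1:
  phi_11 = rho(1) = 0.2812.
Step k = 2:
  phi_22 = [rho(2) - phi_11 rho(1)] / [1 - phi_11 rho(1)] = [-0.3298 - (0.2812)(0.2812)] / [1 - (0.2812)(0.2812)]
         = -0.40887344 / 0.92092656 = -0.444.
Therefore phi_{22} = -0.4440.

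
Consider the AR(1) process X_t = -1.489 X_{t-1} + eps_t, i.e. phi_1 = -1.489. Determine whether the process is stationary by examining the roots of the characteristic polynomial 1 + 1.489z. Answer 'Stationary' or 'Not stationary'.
\text{Not stationary}

The AR(p) characteristic polynomial is P(z) = 1 + 1.489z.
Stationarity requires all roots to lie outside the unit circle, i.e. |z| > 1 for every root.
This is linear in z: 1 + (1.489) z = 0  =>  z = -1/(1.489) = -0.671592,  |z| = 0.671592.
Moduli of all roots: 0.6716.
All moduli strictly greater than 1? No.
Verdict: Not stationary.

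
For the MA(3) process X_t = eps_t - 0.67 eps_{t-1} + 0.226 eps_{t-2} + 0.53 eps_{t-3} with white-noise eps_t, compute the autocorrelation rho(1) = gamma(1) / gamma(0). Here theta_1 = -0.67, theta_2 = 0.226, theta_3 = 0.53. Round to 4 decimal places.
\rho(1) = -0.3940

For an MA(q) process with theta_0 = 1, the autocovariance is
  gamma(k) = sigma^2 * sum_{i=0..q-k} theta_i * theta_{i+k},
and rho(k) = gamma(k) / gamma(0). Sigma^2 cancels.
  numerator   = (1)*(-0.67) + (-0.67)*(0.226) + (0.226)*(0.53) = -0.70164.
  denominator = (1)^2 + (-0.67)^2 + (0.226)^2 + (0.53)^2 = 1.780876.
  rho(1) = -0.70164 / 1.780876 = -0.3940.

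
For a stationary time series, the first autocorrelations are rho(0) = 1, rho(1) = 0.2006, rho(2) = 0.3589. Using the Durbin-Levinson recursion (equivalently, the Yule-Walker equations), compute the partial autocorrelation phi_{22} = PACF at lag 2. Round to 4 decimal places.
\phi_{22} = 0.3320

The PACF at lag k is phi_{kk}, the last component of the solution
to the Yule-Walker system G_k phi = r_k where
  (G_k)_{ij} = rho(|i - j|), (r_k)_i = rho(i), i,j = 1..k.
Equivalently, Durbin-Levinson gives phi_{kk} iteratively:
  phi_{11} = rho(1)
  phi_{kk} = [rho(k) - sum_{j=1..k-1} phi_{k-1,j} rho(k-j)]
            / [1 - sum_{j=1..k-1} phi_{k-1,j} rho(j)],
  phi_{k,j} = phi_{k-1,j} - phi_{kk} phi_{k-1,k-j},  j = 1..k-1.
Step k = 1:
  phi_11 = rho(1) = 0.2006.
Step k = 2:
  phi_22 = [rho(2) - phi_11 rho(1)] / [1 - phi_11 rho(1)] = [0.3589 - (0.2006)(0.2006)] / [1 - (0.2006)(0.2006)]
         = 0.31865964 / 0.95975964 = 0.332.
Therefore phi_{22} = 0.3320.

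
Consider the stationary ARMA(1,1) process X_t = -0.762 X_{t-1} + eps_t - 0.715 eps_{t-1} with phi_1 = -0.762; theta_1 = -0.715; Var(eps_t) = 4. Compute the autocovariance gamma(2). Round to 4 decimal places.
\gamma(2) = 16.5842

Multiply the model equation by X_{t-k} and take expectations. With theta_0 = psi_0 = 1 and psi_j the MA(infinity) weights, this gives
  gamma(k) - sum_i phi_i gamma(k-i) = c_k,
  c_k = sigma^2 * sum_{j=k..q} theta_j psi_{j-k}   (c_k = 0 for k > q),
using gamma(-m) = gamma(m).
psi-weights needed (psi_j = theta_j + sum_i phi_i psi_{j-i}):
  psi_1 = theta_1 + phi_1 = -0.715 + (-0.762) = -1.477
Right-hand sides:
  c_0 = sigma^2 (1 + theta_1 psi_1) = 4 * (1 + (-0.715)(-1.477)) = 4 * 2.056055 = 8.22422
  c_1 = sigma^2 theta_1 = 4 * (-0.715) = -2.86
  c_2 = 0
Equations for k = 0 and k = 1 (AR order 1):
  gamma(0) = phi_1 gamma(1) + c_0
  gamma(1) = phi_1 gamma(0) + c_1
Substituting the second into the first: gamma(0) (1 - phi_1^2) = c_0 + phi_1 c_1, so
  gamma(0) = (c_0 + phi_1 c_1) / (1 - phi_1^2) = (8.22422 + (-0.762)(-2.86)) / (1 - (-0.762)^2) = 10.40354 / 0.419356 = 24.808373.
  gamma(1) = phi_1 gamma(0) + c_1 = (-0.762)(24.808373) + (-2.86) = -21.76398.
For k = 2 (> q): gamma(2) = phi_1 gamma(1) = (-0.762)(-21.76398) = 16.584153.
Therefore gamma(2) = 16.5842 (to 4 decimal places).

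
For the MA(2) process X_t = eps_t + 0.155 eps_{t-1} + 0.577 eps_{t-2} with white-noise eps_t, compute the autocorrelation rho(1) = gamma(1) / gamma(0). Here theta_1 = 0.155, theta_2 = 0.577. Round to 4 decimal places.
\rho(1) = 0.1801

For an MA(q) process with theta_0 = 1, the autocovariance is
  gamma(k) = sigma^2 * sum_{i=0..q-k} theta_i * theta_{i+k},
and rho(k) = gamma(k) / gamma(0). Sigma^2 cancels.
  numerator   = (1)*(0.155) + (0.155)*(0.577) = 0.244435.
  denominator = (1)^2 + (0.155)^2 + (0.577)^2 = 1.356954.
  rho(1) = 0.244435 / 1.356954 = 0.1801.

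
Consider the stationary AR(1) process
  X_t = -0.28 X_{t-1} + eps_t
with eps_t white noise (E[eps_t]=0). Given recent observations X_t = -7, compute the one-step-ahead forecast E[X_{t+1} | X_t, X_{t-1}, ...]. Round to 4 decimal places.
E[X_{t+1} \mid \mathcal F_t] = 1.9600

For an AR(p) model X_t = c + sum_i phi_i X_{t-i} + eps_t, the
one-step-ahead conditional mean is
  E[X_{t+1} | X_t, ...] = c + sum_i phi_i X_{t+1-i}.
Substitute known values:
  E[X_{t+1} | ...] = (-0.28) * (-7)
                   = 1.9600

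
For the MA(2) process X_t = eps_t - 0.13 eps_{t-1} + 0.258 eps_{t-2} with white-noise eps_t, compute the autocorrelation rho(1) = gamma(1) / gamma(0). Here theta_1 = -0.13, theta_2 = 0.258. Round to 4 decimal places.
\rho(1) = -0.1509

For an MA(q) process with theta_0 = 1, the autocovariance is
  gamma(k) = sigma^2 * sum_{i=0..q-k} theta_i * theta_{i+k},
and rho(k) = gamma(k) / gamma(0). Sigma^2 cancels.
  numerator   = (1)*(-0.13) + (-0.13)*(0.258) = -0.16354.
  denominator = (1)^2 + (-0.13)^2 + (0.258)^2 = 1.083464.
  rho(1) = -0.16354 / 1.083464 = -0.1509.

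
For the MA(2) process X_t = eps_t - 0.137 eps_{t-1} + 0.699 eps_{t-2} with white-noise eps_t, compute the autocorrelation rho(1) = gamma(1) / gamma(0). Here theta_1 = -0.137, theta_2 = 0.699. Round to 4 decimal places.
\rho(1) = -0.1544

For an MA(q) process with theta_0 = 1, the autocovariance is
  gamma(k) = sigma^2 * sum_{i=0..q-k} theta_i * theta_{i+k},
and rho(k) = gamma(k) / gamma(0). Sigma^2 cancels.
  numerator   = (1)*(-0.137) + (-0.137)*(0.699) = -0.232763.
  denominator = (1)^2 + (-0.137)^2 + (0.699)^2 = 1.50737.
  rho(1) = -0.232763 / 1.50737 = -0.1544.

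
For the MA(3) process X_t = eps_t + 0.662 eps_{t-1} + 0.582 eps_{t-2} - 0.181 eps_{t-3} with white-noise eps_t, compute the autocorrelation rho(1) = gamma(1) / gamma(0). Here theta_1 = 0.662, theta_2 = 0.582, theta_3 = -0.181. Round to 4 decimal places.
\rho(1) = 0.5205

For an MA(q) process with theta_0 = 1, the autocovariance is
  gamma(k) = sigma^2 * sum_{i=0..q-k} theta_i * theta_{i+k},
and rho(k) = gamma(k) / gamma(0). Sigma^2 cancels.
  numerator   = (1)*(0.662) + (0.662)*(0.582) + (0.582)*(-0.181) = 0.941942.
  denominator = (1)^2 + (0.662)^2 + (0.582)^2 + (-0.181)^2 = 1.809729.
  rho(1) = 0.941942 / 1.809729 = 0.5205.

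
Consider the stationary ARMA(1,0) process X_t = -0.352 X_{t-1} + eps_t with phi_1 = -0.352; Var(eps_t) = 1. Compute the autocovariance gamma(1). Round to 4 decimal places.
\gamma(1) = -0.4018

Multiply the model equation by X_{t-k} and take expectations. With theta_0 = psi_0 = 1 and psi_j the MA(infinity) weights, this gives
  gamma(k) - sum_i phi_i gamma(k-i) = c_k,
  c_k = sigma^2 * sum_{j=k..q} theta_j psi_{j-k}   (c_k = 0 for k > q),
using gamma(-m) = gamma(m).
Pure AR (q = 0): c_0 = sigma^2 = 1, c_k = 0 for k >= 1.
Equations for k = 0 and k = 1 (AR order 1):
  gamma(0) = phi_1 gamma(1) + c_0
  gamma(1) = phi_1 gamma(0) + c_1
Substituting the second into the first: gamma(0) (1 - phi_1^2) = c_0 + phi_1 c_1, so
  gamma(0) = c_0 / (1 - phi_1^2) = 1 / (1 - (-0.352)^2) = 1 / 0.876096 = 1.141427.
  gamma(1) = phi_1 gamma(0) = (-0.352)(1.141427) = -0.401782.
Therefore gamma(1) = -0.4018 (to 4 decimal places).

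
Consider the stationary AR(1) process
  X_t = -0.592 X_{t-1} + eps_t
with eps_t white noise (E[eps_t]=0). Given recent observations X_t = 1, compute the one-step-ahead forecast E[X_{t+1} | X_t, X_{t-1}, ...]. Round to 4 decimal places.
E[X_{t+1} \mid \mathcal F_t] = -0.5920

For an AR(p) model X_t = c + sum_i phi_i X_{t-i} + eps_t, the
one-step-ahead conditional mean is
  E[X_{t+1} | X_t, ...] = c + sum_i phi_i X_{t+1-i}.
Substitute known values:
  E[X_{t+1} | ...] = (-0.592) * (1)
                   = -0.5920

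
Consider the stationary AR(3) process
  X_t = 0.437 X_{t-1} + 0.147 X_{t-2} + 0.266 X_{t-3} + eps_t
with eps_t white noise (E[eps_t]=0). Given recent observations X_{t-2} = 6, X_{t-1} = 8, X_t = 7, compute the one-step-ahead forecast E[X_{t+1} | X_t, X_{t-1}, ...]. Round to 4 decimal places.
E[X_{t+1} \mid \mathcal F_t] = 5.8310

For an AR(p) model X_t = c + sum_i phi_i X_{t-i} + eps_t, the
one-step-ahead conditional mean is
  E[X_{t+1} | X_t, ...] = c + sum_i phi_i X_{t+1-i}.
Substitute known values:
  E[X_{t+1} | ...] = (0.437) * (7) + (0.147) * (8) + (0.266) * (6)
                   = 5.8310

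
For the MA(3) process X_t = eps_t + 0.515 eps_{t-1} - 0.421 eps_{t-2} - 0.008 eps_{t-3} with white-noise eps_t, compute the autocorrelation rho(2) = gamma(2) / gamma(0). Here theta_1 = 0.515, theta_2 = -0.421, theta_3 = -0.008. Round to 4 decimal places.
\rho(2) = -0.2947

For an MA(q) process with theta_0 = 1, the autocovariance is
  gamma(k) = sigma^2 * sum_{i=0..q-k} theta_i * theta_{i+k},
and rho(k) = gamma(k) / gamma(0). Sigma^2 cancels.
  numerator   = (1)*(-0.421) + (0.515)*(-0.008) = -0.42512.
  denominator = (1)^2 + (0.515)^2 + (-0.421)^2 + (-0.008)^2 = 1.44253.
  rho(2) = -0.42512 / 1.44253 = -0.2947.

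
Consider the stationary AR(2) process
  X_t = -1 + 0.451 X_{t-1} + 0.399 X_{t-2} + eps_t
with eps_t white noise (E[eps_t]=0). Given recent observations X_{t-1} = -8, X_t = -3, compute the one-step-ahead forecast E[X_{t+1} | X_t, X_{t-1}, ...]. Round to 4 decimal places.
E[X_{t+1} \mid \mathcal F_t] = -5.5450

For an AR(p) model X_t = c + sum_i phi_i X_{t-i} + eps_t, the
one-step-ahead conditional mean is
  E[X_{t+1} | X_t, ...] = c + sum_i phi_i X_{t+1-i}.
Substitute known values:
  E[X_{t+1} | ...] = -1 + (0.451) * (-3) + (0.399) * (-8)
                   = -5.5450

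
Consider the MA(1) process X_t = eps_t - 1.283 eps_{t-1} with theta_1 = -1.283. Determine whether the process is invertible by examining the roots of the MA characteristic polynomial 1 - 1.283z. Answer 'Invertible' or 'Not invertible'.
\text{Not invertible}

The MA(q) characteristic polynomial is P(z) = 1 - 1.283z.
Invertibility requires all roots to lie outside the unit circle, i.e. |z| > 1 for every root.
This is linear in z: 1 + (-1.283) z = 0  =>  z = -1/(-1.283) = 0.779423,  |z| = 0.779423.
Moduli of all roots: 0.7794.
All moduli strictly greater than 1? No.
Verdict: Not invertible.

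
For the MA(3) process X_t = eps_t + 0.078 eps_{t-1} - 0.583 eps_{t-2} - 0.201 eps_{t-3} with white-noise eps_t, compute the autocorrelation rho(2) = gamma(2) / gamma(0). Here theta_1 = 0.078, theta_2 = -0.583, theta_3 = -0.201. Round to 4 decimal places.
\rho(2) = -0.4318

For an MA(q) process with theta_0 = 1, the autocovariance is
  gamma(k) = sigma^2 * sum_{i=0..q-k} theta_i * theta_{i+k},
and rho(k) = gamma(k) / gamma(0). Sigma^2 cancels.
  numerator   = (1)*(-0.583) + (0.078)*(-0.201) = -0.598678.
  denominator = (1)^2 + (0.078)^2 + (-0.583)^2 + (-0.201)^2 = 1.386374.
  rho(2) = -0.598678 / 1.386374 = -0.4318.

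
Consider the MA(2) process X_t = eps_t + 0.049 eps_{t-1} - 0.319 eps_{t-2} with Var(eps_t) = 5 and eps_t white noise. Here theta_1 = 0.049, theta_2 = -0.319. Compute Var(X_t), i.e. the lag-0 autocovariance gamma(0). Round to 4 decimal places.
\gamma(0) = 5.5208

For an MA(q) process X_t = eps_t + sum_i theta_i eps_{t-i} with
Var(eps_t) = sigma^2, the variance is
  gamma(0) = sigma^2 * (1 + sum_i theta_i^2).
  sum_i theta_i^2 = (0.049)^2 + (-0.319)^2 = 0.002401 + 0.101761 = 0.104162.
  gamma(0) = 5 * (1 + 0.104162) = 5 * 1.104162 = 5.52081, which rounds to 5.5208.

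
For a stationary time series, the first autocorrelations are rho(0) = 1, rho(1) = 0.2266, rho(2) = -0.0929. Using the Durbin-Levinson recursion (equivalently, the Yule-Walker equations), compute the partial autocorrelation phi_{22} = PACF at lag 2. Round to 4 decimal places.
\phi_{22} = -0.1521

The PACF at lag k is phi_{kk}, the last component of the solution
to the Yule-Walker system G_k phi = r_k where
  (G_k)_{ij} = rho(|i - j|), (r_k)_i = rho(i), i,j = 1..k.
Equivalently, Durbin-Levinson gives phi_{kk} iteratively:
  phi_{11} = rho(1)
  phi_{kk} = [rho(k) - sum_{j=1..k-1} phi_{k-1,j} rho(k-j)]
            / [1 - sum_{j=1..k-1} phi_{k-1,j} rho(j)],
  phi_{k,j} = phi_{k-1,j} - phi_{kk} phi_{k-1,k-j},  j = 1..k-1.
Step k = 1:
  phi_11 = rho(1) = 0.2266.
Step k = 2:
  phi_22 = [rho(2) - phi_11 rho(1)] / [1 - phi_11 rho(1)] = [-0.0929 - (0.2266)(0.2266)] / [1 - (0.2266)(0.2266)]
         = -0.14424756 / 0.94865244 = -0.1521.
Therefore phi_{22} = -0.1521.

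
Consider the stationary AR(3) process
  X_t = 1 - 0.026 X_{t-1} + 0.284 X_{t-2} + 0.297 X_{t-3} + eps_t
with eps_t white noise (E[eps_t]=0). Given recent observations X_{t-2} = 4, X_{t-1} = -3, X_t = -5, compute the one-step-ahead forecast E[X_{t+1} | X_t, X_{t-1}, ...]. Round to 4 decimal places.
E[X_{t+1} \mid \mathcal F_t] = 1.4660

For an AR(p) model X_t = c + sum_i phi_i X_{t-i} + eps_t, the
one-step-ahead conditional mean is
  E[X_{t+1} | X_t, ...] = c + sum_i phi_i X_{t+1-i}.
Substitute known values:
  E[X_{t+1} | ...] = 1 + (-0.026) * (-5) + (0.284) * (-3) + (0.297) * (4)
                   = 1.4660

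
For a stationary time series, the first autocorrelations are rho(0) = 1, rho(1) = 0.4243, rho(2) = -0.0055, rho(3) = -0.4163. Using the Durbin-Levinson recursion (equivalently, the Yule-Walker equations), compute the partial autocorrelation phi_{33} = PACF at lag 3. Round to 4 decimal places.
\phi_{33} = -0.4080

The PACF at lag k is phi_{kk}, the last component of the solution
to the Yule-Walker system G_k phi = r_k where
  (G_k)_{ij} = rho(|i - j|), (r_k)_i = rho(i), i,j = 1..k.
Equivalently, Durbin-Levinson gives phi_{kk} iteratively:
  phi_{11} = rho(1)
  phi_{kk} = [rho(k) - sum_{j=1..k-1} phi_{k-1,j} rho(k-j)]
            / [1 - sum_{j=1..k-1} phi_{k-1,j} rho(j)],
  phi_{k,j} = phi_{k-1,j} - phi_{kk} phi_{k-1,k-j},  j = 1..k-1.
Step k = 1:
  phi_11 = rho(1) = 0.4243.
Step k = 2:
  phi_22 = [rho(2) - phi_11 rho(1)] / [1 - phi_11 rho(1)] = [-0.0055 - (0.4243)(0.4243)] / [1 - (0.4243)(0.4243)]
         = -0.18553049 / 0.81996951 = -0.226265.
  Update: phi_21 = phi_11 - phi_22 phi_11 = 0.4243 - (-0.226265)(0.4243) = 0.520304.
Step k = 3:
  phi_33 = [rho(3) - phi_21 rho(2) - phi_22 rho(1)] / [1 - phi_21 rho(1) - phi_22 rho(2)]
    numerator   = -0.4163 - (0.520304)(-0.0055) - (-0.226265)(0.4243) = -0.31743404
    denominator = 1 - (0.520304)(0.4243) - (-0.226265)(-0.0055) = 0.77799043
  phi_33 = -0.31743404 / 0.77799043 = -0.408.
Therefore phi_{33} = -0.4080.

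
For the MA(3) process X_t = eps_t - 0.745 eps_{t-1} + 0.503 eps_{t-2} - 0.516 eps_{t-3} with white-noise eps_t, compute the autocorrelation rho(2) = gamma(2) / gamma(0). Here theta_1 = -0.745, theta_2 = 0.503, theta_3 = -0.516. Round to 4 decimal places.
\rho(2) = 0.4278

For an MA(q) process with theta_0 = 1, the autocovariance is
  gamma(k) = sigma^2 * sum_{i=0..q-k} theta_i * theta_{i+k},
and rho(k) = gamma(k) / gamma(0). Sigma^2 cancels.
  numerator   = (1)*(0.503) + (-0.745)*(-0.516) = 0.88742.
  denominator = (1)^2 + (-0.745)^2 + (0.503)^2 + (-0.516)^2 = 2.07429.
  rho(2) = 0.88742 / 2.07429 = 0.4278.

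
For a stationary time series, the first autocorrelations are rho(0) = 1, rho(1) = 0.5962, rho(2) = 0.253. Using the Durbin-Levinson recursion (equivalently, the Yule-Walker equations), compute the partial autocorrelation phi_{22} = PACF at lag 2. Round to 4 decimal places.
\phi_{22} = -0.1590

The PACF at lag k is phi_{kk}, the last component of the solution
to the Yule-Walker system G_k phi = r_k where
  (G_k)_{ij} = rho(|i - j|), (r_k)_i = rho(i), i,j = 1..k.
Equivalently, Durbin-Levinson gives phi_{kk} iteratively:
  phi_{11} = rho(1)
  phi_{kk} = [rho(k) - sum_{j=1..k-1} phi_{k-1,j} rho(k-j)]
            / [1 - sum_{j=1..k-1} phi_{k-1,j} rho(j)],
  phi_{k,j} = phi_{k-1,j} - phi_{kk} phi_{k-1,k-j},  j = 1..k-1.
Step k = 1:
  phi_11 = rho(1) = 0.5962.
Step k = 2:
  phi_22 = [rho(2) - phi_11 rho(1)] / [1 - phi_11 rho(1)] = [0.253 - (0.5962)(0.5962)] / [1 - (0.5962)(0.5962)]
         = -0.10245444 / 0.64454556 = -0.159.
Therefore phi_{22} = -0.1590.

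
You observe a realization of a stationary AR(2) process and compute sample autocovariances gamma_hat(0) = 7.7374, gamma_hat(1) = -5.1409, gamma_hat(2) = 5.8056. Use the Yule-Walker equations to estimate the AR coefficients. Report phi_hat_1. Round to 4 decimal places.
\hat\phi_{1} = -0.2970

The Yule-Walker equations for an AR(p) process read, in matrix form,
  Gamma_p phi = r_p,   with   (Gamma_p)_{ij} = gamma(|i - j|),
                       (r_p)_i = gamma(i),   i,j = 1..p.
Substitute the sample gammas (Toeplitz matrix and right-hand side of size 2):
  Gamma_p = [[7.7374, -5.1409], [-5.1409, 7.7374]]
  r_p     = [-5.1409, 5.8056]
Written out:
  7.7374 phi_1 - 5.1409 phi_2 = -5.1409
  -5.1409 phi_1 + 7.7374 phi_2 = 5.8056
Solve by Cramer's rule:
  det = gamma(0)^2 - gamma(1)^2 = (7.7374)^2 - (-5.1409)^2 = 59.86735876 - 26.42885281 = 33.43850595
  phi_hat_1 = [gamma(1) gamma(0) - gamma(1) gamma(2)] / det = [(-5.1409)(7.7374) - (-5.1409)(5.8056)] / 33.43850595 = -9.93119062 / 33.43850595 = -0.297
  phi_hat_2 = [gamma(0) gamma(2) - gamma(1)^2] / det = [(7.7374)(5.8056) - (-5.1409)^2] / 33.43850595 = 18.49139663 / 33.43850595 = 0.553
So phi_hat = [-0.2970, 0.5530].
Therefore phi_hat_1 = -0.2970.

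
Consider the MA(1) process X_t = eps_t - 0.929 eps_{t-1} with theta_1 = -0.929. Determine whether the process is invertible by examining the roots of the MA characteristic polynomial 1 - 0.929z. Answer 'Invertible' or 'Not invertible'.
\text{Invertible}

The MA(q) characteristic polynomial is P(z) = 1 - 0.929z.
Invertibility requires all roots to lie outside the unit circle, i.e. |z| > 1 for every root.
This is linear in z: 1 + (-0.929) z = 0  =>  z = -1/(-0.929) = 1.076426,  |z| = 1.076426.
Moduli of all roots: 1.0764.
All moduli strictly greater than 1? Yes.
Verdict: Invertible.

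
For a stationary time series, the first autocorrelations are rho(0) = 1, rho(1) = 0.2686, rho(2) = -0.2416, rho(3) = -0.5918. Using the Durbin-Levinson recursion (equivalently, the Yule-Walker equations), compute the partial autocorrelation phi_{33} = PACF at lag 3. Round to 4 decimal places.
\phi_{33} = -0.5040

The PACF at lag k is phi_{kk}, the last component of the solution
to the Yule-Walker system G_k phi = r_k where
  (G_k)_{ij} = rho(|i - j|), (r_k)_i = rho(i), i,j = 1..k.
Equivalently, Durbin-Levinson gives phi_{kk} iteratively:
  phi_{11} = rho(1)
  phi_{kk} = [rho(k) - sum_{j=1..k-1} phi_{k-1,j} rho(k-j)]
            / [1 - sum_{j=1..k-1} phi_{k-1,j} rho(j)],
  phi_{k,j} = phi_{k-1,j} - phi_{kk} phi_{k-1,k-j},  j = 1..k-1.
Step k = 1:
  phi_11 = rho(1) = 0.2686.
Step k = 2:
  phi_22 = [rho(2) - phi_11 rho(1)] / [1 - phi_11 rho(1)] = [-0.2416 - (0.2686)(0.2686)] / [1 - (0.2686)(0.2686)]
         = -0.31374596 / 0.92785404 = -0.338142.
  Update: phi_21 = phi_11 - phi_22 phi_11 = 0.2686 - (-0.338142)(0.2686) = 0.359425.
Step k = 3:
  phi_33 = [rho(3) - phi_21 rho(2) - phi_22 rho(1)] / [1 - phi_21 rho(1) - phi_22 rho(2)]
    numerator   = -0.5918 - (0.359425)(-0.2416) - (-0.338142)(0.2686) = -0.41413816
    denominator = 1 - (0.359425)(0.2686) - (-0.338142)(-0.2416) = 0.82176351
  phi_33 = -0.41413816 / 0.82176351 = -0.504.
Therefore phi_{33} = -0.5040.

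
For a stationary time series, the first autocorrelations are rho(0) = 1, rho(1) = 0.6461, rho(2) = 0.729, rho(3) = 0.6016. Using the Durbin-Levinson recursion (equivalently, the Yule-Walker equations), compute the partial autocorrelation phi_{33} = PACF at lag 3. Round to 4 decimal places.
\phi_{33} = 0.0888

The PACF at lag k is phi_{kk}, the last component of the solution
to the Yule-Walker system G_k phi = r_k where
  (G_k)_{ij} = rho(|i - j|), (r_k)_i = rho(i), i,j = 1..k.
Equivalently, Durbin-Levinson gives phi_{kk} iteratively:
  phi_{11} = rho(1)
  phi_{kk} = [rho(k) - sum_{j=1..k-1} phi_{k-1,j} rho(k-j)]
            / [1 - sum_{j=1..k-1} phi_{k-1,j} rho(j)],
  phi_{k,j} = phi_{k-1,j} - phi_{kk} phi_{k-1,k-j},  j = 1..k-1.
Step k = 1:
  phi_11 = rho(1) = 0.6461.
Step k = 2:
  phi_22 = [rho(2) - phi_11 rho(1)] / [1 - phi_11 rho(1)] = [0.729 - (0.6461)(0.6461)] / [1 - (0.6461)(0.6461)]
         = 0.31155479 / 0.58255479 = 0.534808.
  Update: phi_21 = phi_11 - phi_22 phi_11 = 0.6461 - (0.534808)(0.6461) = 0.300561.
Step k = 3:
  phi_33 = [rho(3) - phi_21 rho(2) - phi_22 rho(1)] / [1 - phi_21 rho(1) - phi_22 rho(2)]
    numerator   = 0.6016 - (0.300561)(0.729) - (0.534808)(0.6461) = 0.03695196
    denominator = 1 - (0.300561)(0.6461) - (0.534808)(0.729) = 0.41593289
  phi_33 = 0.03695196 / 0.41593289 = 0.0888.
Therefore phi_{33} = 0.0888.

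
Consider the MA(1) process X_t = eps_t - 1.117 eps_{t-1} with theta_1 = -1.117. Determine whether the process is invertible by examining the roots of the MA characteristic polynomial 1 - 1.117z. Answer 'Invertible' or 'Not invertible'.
\text{Not invertible}

The MA(q) characteristic polynomial is P(z) = 1 - 1.117z.
Invertibility requires all roots to lie outside the unit circle, i.e. |z| > 1 for every root.
This is linear in z: 1 + (-1.117) z = 0  =>  z = -1/(-1.117) = 0.895255,  |z| = 0.895255.
Moduli of all roots: 0.8953.
All moduli strictly greater than 1? No.
Verdict: Not invertible.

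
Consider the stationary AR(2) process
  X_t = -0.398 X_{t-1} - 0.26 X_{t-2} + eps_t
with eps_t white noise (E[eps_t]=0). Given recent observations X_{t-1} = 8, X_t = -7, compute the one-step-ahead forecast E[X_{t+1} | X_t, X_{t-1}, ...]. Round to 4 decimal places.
E[X_{t+1} \mid \mathcal F_t] = 0.7060

For an AR(p) model X_t = c + sum_i phi_i X_{t-i} + eps_t, the
one-step-ahead conditional mean is
  E[X_{t+1} | X_t, ...] = c + sum_i phi_i X_{t+1-i}.
Substitute known values:
  E[X_{t+1} | ...] = (-0.398) * (-7) + (-0.26) * (8)
                   = 0.7060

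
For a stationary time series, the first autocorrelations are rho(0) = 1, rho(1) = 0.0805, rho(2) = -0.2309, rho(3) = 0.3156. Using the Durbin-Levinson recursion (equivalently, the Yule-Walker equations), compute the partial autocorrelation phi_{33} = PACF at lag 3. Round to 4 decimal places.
\phi_{33} = 0.3820

The PACF at lag k is phi_{kk}, the last component of the solution
to the Yule-Walker system G_k phi = r_k where
  (G_k)_{ij} = rho(|i - j|), (r_k)_i = rho(i), i,j = 1..k.
Equivalently, Durbin-Levinson gives phi_{kk} iteratively:
  phi_{11} = rho(1)
  phi_{kk} = [rho(k) - sum_{j=1..k-1} phi_{k-1,j} rho(k-j)]
            / [1 - sum_{j=1..k-1} phi_{k-1,j} rho(j)],
  phi_{k,j} = phi_{k-1,j} - phi_{kk} phi_{k-1,k-j},  j = 1..k-1.
Step k = 1:
  phi_11 = rho(1) = 0.0805.
Step k = 2:
  phi_22 = [rho(2) - phi_11 rho(1)] / [1 - phi_11 rho(1)] = [-0.2309 - (0.0805)(0.0805)] / [1 - (0.0805)(0.0805)]
         = -0.23738025 / 0.99351975 = -0.238929.
  Update: phi_21 = phi_11 - phi_22 phi_11 = 0.0805 - (-0.238929)(0.0805) = 0.099734.
Step k = 3:
  phi_33 = [rho(3) - phi_21 rho(2) - phi_22 rho(1)] / [1 - phi_21 rho(1) - phi_22 rho(2)]
    numerator   = 0.3156 - (0.099734)(-0.2309) - (-0.238929)(0.0805) = 0.35786227
    denominator = 1 - (0.099734)(0.0805) - (-0.238929)(-0.2309) = 0.93680283
  phi_33 = 0.35786227 / 0.93680283 = 0.382.
Therefore phi_{33} = 0.3820.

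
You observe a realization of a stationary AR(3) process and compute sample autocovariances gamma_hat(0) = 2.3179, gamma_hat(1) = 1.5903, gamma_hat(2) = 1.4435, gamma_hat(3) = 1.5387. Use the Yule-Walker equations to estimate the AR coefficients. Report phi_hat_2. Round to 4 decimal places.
\hat\phi_{2} = 0.1239

The Yule-Walker equations for an AR(p) process read, in matrix form,
  Gamma_p phi = r_p,   with   (Gamma_p)_{ij} = gamma(|i - j|),
                       (r_p)_i = gamma(i),   i,j = 1..p.
Substitute the sample gammas (Toeplitz matrix and right-hand side of size 3):
  Gamma_p = [[2.3179, 1.5903, 1.4435], [1.5903, 2.3179, 1.5903], [1.4435, 1.5903, 2.3179]]
  r_p     = [1.5903, 1.4435, 1.5387]
Written out (R1..R3):
  (R1) 2.3179 phi_1 + 1.5903 phi_2 + 1.4435 phi_3 = 1.5903
  (R2) 1.5903 phi_1 + 2.3179 phi_2 + 1.5903 phi_3 = 1.4435
  (R3) 1.4435 phi_1 + 1.5903 phi_2 + 2.3179 phi_3 = 1.5387
Gaussian elimination:
  R2 <- R2 - (1.5903/2.3179) R1 = R2 - (0.686095) R1:  1.226803 phi_2 + 0.599922 phi_3 = 0.352403
  R3 <- R3 - (1.4435/2.3179) R1 = R3 - (0.622762) R1:  0.599922 phi_2 + 1.418943 phi_3 = 0.548322
  R3 <- R3 - (0.599922/1.226803) R2 = R3 - (0.489012) R2:  1.125574 phi_3 = 0.375992
Back-substitution:
  phi_hat_3 = 0.375992 / 1.125574 = 0.334045
  phi_hat_2 = (0.352403 - (0.599922)(0.334045)) / 1.226803 = 0.123901
  phi_hat_1 = (1.5903 - (1.5903)(0.123901) - (1.4435)(0.334045)) / 2.3179 = 0.393057
So phi_hat = [0.3931, 0.1239, 0.3340].
Therefore phi_hat_2 = 0.1239.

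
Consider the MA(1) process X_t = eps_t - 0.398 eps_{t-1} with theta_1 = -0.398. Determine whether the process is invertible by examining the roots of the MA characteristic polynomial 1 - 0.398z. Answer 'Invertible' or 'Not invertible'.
\text{Invertible}

The MA(q) characteristic polynomial is P(z) = 1 - 0.398z.
Invertibility requires all roots to lie outside the unit circle, i.e. |z| > 1 for every root.
This is linear in z: 1 + (-0.398) z = 0  =>  z = -1/(-0.398) = 2.512563,  |z| = 2.512563.
Moduli of all roots: 2.5126.
All moduli strictly greater than 1? Yes.
Verdict: Invertible.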